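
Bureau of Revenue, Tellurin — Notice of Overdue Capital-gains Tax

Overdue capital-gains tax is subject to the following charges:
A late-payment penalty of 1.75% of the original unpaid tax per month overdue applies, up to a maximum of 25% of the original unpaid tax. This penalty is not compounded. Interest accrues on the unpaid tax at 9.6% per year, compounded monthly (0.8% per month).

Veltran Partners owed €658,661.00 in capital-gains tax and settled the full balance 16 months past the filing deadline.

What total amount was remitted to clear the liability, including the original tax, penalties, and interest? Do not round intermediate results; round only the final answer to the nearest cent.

€912,887.23

Penalty (uncapped): 16 × 1.75% × €658,661.00 = €184,425.08; cap = 25% × €658,661.00 = €164,665.25 → penalty = €164,665.25
Interest: €658,661.00 × ((1 + 0.008)^16 − 1) = €658,661.00 × 0.1359743… = €89,560.9816…
Total = €658,661.00 + €164,665.2500 + €89,560.9816… = €912,887.23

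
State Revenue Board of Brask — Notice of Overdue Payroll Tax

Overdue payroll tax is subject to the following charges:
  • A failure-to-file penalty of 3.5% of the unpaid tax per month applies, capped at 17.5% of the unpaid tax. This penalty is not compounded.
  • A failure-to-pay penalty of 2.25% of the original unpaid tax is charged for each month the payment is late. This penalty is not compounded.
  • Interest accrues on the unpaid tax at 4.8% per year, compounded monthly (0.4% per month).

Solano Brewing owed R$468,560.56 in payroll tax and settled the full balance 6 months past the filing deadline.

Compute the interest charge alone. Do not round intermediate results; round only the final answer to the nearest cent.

R$11,358.51

Interest: R$468,560.56 × ((1 + 0.004)^6 − 1) = R$468,560.56 × 0.0242413… = R$11,358.5095…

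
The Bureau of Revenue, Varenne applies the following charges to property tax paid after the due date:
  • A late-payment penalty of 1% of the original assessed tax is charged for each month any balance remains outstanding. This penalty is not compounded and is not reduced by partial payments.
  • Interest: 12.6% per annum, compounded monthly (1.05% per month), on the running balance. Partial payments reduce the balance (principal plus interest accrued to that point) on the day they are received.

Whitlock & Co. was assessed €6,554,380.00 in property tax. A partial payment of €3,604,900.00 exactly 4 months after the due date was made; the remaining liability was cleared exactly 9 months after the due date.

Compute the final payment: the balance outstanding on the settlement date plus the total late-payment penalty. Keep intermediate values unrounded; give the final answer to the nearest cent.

Balance at month 4: €6,554,380.0000 × (1 + 0.0105)^4 = €6,834,030.1121…
After €3,604,900.00 payment: €6,834,030.1121… − €3,604,900.00 = €3,229,130.1121…
Balance at month 9: €3,229,130.1121… × (1 + 0.0105)^5 = €3,402,257.1368…
Penalty: 9 × 1% × €6,554,380.00 = €589,894.20
Final settlement = outstanding balance + penalty = €3,402,257.1368… + €589,894.20 = €3,992,151.34

€3,992,151.34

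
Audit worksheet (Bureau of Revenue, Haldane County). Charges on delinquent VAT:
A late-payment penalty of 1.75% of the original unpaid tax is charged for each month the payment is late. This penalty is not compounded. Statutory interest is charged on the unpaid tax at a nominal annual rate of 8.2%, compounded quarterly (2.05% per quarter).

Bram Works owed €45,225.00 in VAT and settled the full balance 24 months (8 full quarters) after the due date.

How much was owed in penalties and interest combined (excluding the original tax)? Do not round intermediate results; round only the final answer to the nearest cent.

€26,965.95

Late-payment penalty = 1.75% × €45,225.00 × 24 mo = €18,994.50
Interest: €45,225.00 × ((1 + 0.0205)^8 − 1) = €45,225.00 × 0.1762620… = €7,971.4496…
Penalties + interest = €18,994.5000 + €7,971.4496… = €26,965.95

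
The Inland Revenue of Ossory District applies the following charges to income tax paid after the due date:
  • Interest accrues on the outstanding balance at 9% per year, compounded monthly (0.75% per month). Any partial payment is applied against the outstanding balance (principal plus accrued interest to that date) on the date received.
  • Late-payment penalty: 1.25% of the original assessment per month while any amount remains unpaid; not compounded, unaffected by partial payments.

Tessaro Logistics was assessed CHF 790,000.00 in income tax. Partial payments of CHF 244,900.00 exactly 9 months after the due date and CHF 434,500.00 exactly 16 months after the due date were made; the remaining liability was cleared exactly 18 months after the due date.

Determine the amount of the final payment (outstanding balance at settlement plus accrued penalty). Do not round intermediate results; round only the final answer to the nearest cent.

CHF 378,501.32

Balance at month 9: CHF 790,000.0000 × (1 + 0.0075)^9 = CHF 844,953.0629…
After CHF 244,900.00 payment: CHF 844,953.0629… − CHF 244,900.00 = CHF 600,053.0629…
Balance at month 16: CHF 600,053.0629… × (1 + 0.0075)^7 = CHF 632,273.5883…
After CHF 434,500.00 payment: CHF 632,273.5883… − CHF 434,500.00 = CHF 197,773.5883…
Balance at month 18: CHF 197,773.5883… × (1 + 0.0075)^2 = CHF 200,751.3169…
Penalty: 18 × 1.25% × CHF 790,000.00 = CHF 177,750.00
Final settlement = outstanding balance + penalty = CHF 200,751.3169… + CHF 177,750.00 = CHF 378,501.32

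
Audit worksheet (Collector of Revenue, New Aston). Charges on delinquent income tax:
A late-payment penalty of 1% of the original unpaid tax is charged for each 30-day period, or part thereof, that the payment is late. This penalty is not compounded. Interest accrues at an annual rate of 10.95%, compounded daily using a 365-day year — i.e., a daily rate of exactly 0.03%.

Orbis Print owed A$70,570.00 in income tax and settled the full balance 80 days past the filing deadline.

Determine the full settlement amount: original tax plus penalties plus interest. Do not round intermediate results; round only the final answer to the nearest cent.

Penalty periods: ⌈80/30⌉ = 3; penalty = 3 × 1% × A$70,570.00 = A$2,117.10
Interest: A$70,570.00 × ((1 + 0.0003)^80 − 1) = A$70,570.00 × 0.02428663… = A$1,713.9076…
Total = A$70,570.00 + A$2,117.1000 + A$1,713.9076… = A$74,401.01

A$74,401.01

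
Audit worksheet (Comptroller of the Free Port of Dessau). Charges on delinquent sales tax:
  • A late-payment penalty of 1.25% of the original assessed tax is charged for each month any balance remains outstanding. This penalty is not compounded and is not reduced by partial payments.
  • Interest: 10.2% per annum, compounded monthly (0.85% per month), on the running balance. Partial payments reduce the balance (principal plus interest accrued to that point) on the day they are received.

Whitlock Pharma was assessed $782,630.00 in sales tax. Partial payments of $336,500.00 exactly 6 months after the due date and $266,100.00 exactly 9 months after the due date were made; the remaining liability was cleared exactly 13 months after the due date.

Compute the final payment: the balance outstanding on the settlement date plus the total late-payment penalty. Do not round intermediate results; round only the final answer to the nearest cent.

$368,535.92

Balance at month 6: $782,630.0000 × (1 + 0.0085)^6 = $823,401.9794…
After $336,500.00 payment: $823,401.9794… − $336,500.00 = $486,901.9794…
Balance at month 9: $486,901.9794… × (1 + 0.0085)^3 = $499,423.8149…
After $266,100.00 payment: $499,423.8149… − $266,100.00 = $233,323.8149…
Balance at month 13: $233,323.8149… × (1 + 0.0085)^4 = $241,358.5449…
Penalty: 13 × 1.25% × $782,630.00 = $127,177.38…
Final settlement = outstanding balance + penalty = $241,358.5449… + $127,177.38… = $368,535.92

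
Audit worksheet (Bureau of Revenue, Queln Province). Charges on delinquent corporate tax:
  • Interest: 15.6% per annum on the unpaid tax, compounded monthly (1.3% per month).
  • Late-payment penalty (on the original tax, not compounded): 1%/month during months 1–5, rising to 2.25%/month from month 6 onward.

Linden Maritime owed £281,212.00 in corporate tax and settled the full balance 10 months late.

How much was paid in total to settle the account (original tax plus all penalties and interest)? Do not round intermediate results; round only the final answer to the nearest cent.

£365,680.98

Penalty, months 1–5: 5 × 1% × £281,212.00 = £14,060.60
Penalty, months 6–10: 5 × 2.25% × £281,212.00 = £31,636.35
Interest: £281,212.00 × ((1 + 0.013)^10 − 1) = £281,212.00 × 0.1378747… = £38,772.0292…
Total = £281,212.00 + £45,696.9500 + £38,772.0292… = £365,680.98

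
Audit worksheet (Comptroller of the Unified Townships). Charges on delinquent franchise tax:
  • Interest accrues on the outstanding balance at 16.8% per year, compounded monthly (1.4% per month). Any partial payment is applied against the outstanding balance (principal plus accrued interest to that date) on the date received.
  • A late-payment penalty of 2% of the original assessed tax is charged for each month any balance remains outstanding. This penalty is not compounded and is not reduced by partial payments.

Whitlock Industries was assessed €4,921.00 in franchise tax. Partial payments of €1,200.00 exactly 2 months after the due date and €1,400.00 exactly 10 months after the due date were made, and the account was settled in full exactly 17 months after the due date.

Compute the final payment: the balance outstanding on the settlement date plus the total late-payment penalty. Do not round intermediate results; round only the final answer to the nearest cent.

Balance at month 2: €4,921.0000 × (1 + 0.014)^2 = €5,059.7525…
After €1,200.00 payment: €5,059.7525… − €1,200.00 = €3,859.7525…
Balance at month 10: €3,859.7525… × (1 + 0.014)^8 = €4,313.8307…
After €1,400.00 payment: €4,313.8307… − €1,400.00 = €2,913.8307…
Balance at month 17: €2,913.8307… × (1 + 0.014)^7 = €3,211.6633…
Penalty: 17 × 2% × €4,921.00 = €1,673.14
Final settlement = outstanding balance + penalty = €3,211.6633… + €1,673.14 = €4,884.80

€4,884.80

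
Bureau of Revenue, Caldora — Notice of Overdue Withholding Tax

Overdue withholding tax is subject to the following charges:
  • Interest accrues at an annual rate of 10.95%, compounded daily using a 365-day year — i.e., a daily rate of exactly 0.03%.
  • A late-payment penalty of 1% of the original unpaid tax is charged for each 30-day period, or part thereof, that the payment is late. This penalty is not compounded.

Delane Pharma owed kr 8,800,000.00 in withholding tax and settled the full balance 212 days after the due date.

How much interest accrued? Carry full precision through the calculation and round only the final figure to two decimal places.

kr 577,771.77

Interest: kr 8,800,000.00 × ((1 + 0.0003)^212 − 1) = kr 8,800,000.00 × 0.06565588… = kr 577,771.7678…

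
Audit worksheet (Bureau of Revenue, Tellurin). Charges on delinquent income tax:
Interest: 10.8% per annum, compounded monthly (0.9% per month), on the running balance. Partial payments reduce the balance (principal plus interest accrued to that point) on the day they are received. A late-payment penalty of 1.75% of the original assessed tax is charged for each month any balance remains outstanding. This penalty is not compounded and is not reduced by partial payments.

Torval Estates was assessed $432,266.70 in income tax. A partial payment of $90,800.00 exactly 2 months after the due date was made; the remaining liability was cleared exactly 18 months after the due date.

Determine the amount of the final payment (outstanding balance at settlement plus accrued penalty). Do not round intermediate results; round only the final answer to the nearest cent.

Balance at month 2: $432,266.7000 × (1 + 0.009)^2 = $440,082.5142…
After $90,800.00 payment: $440,082.5142… − $90,800.00 = $349,282.5142…
Balance at month 18: $349,282.5142… × (1 + 0.009)^16 = $403,121.0758…
Penalty: 18 × 1.75% × $432,266.70 = $136,164.01…
Final settlement = outstanding balance + penalty = $403,121.0758… + $136,164.01… = $539,285.09

$539,285.09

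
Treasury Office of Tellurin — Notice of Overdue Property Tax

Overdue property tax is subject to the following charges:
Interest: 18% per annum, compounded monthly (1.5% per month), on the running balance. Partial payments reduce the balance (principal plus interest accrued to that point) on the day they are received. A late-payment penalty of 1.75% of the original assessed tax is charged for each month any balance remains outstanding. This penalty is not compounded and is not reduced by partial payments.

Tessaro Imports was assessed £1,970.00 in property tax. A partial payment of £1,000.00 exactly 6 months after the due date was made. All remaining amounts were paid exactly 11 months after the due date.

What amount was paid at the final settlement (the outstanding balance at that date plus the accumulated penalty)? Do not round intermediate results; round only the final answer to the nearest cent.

£1,622.50

Balance at month 6: £1,970.0000 × (1 + 0.015)^6 = £2,154.0832…
After £1,000.00 payment: £2,154.0832… − £1,000.00 = £1,154.0832…
Balance at month 11: £1,154.0832… × (1 + 0.015)^5 = £1,243.2754…
Penalty: 11 × 1.75% × £1,970.00 = £379.23…
Final settlement = outstanding balance + penalty = £1,243.2754… + £379.23… = £1,622.50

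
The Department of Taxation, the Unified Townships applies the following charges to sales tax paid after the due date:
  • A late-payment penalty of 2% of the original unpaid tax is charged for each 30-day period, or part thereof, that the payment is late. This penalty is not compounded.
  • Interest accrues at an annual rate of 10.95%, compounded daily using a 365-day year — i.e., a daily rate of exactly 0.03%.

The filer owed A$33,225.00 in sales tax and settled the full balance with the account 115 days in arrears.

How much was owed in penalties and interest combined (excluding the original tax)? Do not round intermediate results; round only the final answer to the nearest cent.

Penalty periods: ⌈115/30⌉ = 4; penalty = 4 × 2% × A$33,225.00 = A$2,658.00
Interest: A$33,225.00 × ((1 + 0.0003)^115 − 1) = A$33,225.00 × 0.03509667… = A$1,166.0870…
Penalties + interest = A$2,658.0000 + A$1,166.0870… = A$3,824.09

A$3,824.09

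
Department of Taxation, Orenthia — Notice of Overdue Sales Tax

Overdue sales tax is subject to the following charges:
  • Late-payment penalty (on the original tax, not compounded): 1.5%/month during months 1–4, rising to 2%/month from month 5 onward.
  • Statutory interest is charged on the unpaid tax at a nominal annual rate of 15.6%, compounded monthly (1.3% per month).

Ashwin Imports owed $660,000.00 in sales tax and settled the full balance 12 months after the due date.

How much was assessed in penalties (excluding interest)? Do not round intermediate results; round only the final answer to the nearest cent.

Penalty, months 1–4: 4 × 1.5% × $660,000.00 = $39,600.00
Penalty, months 5–12: 8 × 2% × $660,000.00 = $105,600.00
Total penalty = $39,600.00 + $105,600.00 = $145,200.00

$145,200.00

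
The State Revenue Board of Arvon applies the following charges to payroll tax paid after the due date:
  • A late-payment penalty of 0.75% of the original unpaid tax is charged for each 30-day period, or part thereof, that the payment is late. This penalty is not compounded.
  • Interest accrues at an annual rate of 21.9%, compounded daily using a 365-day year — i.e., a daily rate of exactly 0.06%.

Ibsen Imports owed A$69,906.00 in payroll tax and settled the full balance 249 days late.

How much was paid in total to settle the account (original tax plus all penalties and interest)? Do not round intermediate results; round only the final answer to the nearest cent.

Penalty periods: ⌈249/30⌉ = 9; penalty = 9 × 0.75% × A$69,906.00 = A$4,718.66…
Interest: A$69,906.00 × ((1 + 0.0006)^249 − 1) = A$69,906.00 × 0.16108533… = A$11,260.8312…
Total = A$69,906.00 + A$4,718.6550 + A$11,260.8312… = A$85,885.49

A$85,885.49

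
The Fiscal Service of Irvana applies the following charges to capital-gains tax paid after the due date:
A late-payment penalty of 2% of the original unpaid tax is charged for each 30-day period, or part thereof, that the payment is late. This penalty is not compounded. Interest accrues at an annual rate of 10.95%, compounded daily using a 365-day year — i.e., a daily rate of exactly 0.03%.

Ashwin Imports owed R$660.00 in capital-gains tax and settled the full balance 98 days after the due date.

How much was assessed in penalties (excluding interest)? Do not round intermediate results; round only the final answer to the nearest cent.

R$52.80

Penalty periods: ⌈98/30⌉ = 4; penalty = 4 × 2% × R$660.00 = R$52.80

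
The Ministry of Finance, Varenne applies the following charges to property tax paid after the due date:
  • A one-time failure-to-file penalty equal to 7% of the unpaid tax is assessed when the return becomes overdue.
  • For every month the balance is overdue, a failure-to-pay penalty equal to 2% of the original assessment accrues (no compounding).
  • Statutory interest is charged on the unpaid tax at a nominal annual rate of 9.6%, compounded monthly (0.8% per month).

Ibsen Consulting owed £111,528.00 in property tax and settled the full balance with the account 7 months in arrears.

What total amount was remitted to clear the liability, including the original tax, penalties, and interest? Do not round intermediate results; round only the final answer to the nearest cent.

£141,346.36

Failure-to-file penalty: 7% × £111,528.00 = £7,806.96
Failure-to-pay penalty: 7 × 2% × £111,528.00 = £15,613.92
Interest: £111,528.00 × ((1 + 0.008)^7 − 1) = £111,528.00 × 0.0573621… = £6,397.4763…
Total = £111,528.00 + £23,420.8800 + £6,397.4763… = £141,346.36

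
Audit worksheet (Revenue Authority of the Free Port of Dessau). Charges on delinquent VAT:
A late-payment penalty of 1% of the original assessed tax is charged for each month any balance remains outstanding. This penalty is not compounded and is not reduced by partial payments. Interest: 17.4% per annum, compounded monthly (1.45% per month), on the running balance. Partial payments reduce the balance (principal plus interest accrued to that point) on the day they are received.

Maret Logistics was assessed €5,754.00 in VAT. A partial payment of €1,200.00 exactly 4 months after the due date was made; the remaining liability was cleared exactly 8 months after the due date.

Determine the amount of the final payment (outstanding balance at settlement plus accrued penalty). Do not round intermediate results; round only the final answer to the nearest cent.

€5,645.53

Balance at month 4: €5,754.0000 × (1 + 0.0145)^4 = €6,095.0611…
After €1,200.00 payment: €6,095.0611… − €1,200.00 = €4,895.0611…
Balance at month 8: €4,895.0611… × (1 + 0.0145)^4 = €5,185.2097…
Penalty: 8 × 1% × €5,754.00 = €460.32
Final settlement = outstanding balance + penalty = €5,185.2097… + €460.32 = €5,645.53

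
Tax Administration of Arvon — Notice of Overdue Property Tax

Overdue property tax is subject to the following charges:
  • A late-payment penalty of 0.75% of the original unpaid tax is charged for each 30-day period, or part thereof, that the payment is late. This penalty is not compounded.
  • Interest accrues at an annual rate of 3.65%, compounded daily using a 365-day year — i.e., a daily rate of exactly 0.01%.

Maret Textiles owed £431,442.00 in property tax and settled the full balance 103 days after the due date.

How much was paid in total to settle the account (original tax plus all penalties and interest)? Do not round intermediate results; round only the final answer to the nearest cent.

£448,851.85

Penalty periods: ⌈103/30⌉ = 4; penalty = 4 × 0.75% × £431,442.00 = £12,943.26
Interest: £431,442.00 × ((1 + 0.0001)^103 − 1) = £431,442.00 × 0.01035271… = £4,466.5927…
Total = £431,442.00 + £12,943.2600 + £4,466.5927… = £448,851.85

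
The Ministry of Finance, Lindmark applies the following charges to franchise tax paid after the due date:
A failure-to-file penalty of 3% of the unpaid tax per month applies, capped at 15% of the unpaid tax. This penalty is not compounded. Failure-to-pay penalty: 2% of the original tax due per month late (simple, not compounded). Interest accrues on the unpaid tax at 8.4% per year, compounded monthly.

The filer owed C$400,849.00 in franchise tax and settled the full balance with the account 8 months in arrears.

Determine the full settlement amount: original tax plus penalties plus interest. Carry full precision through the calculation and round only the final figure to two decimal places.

Failure-to-file: 8 × 3% × C$400,849.00 = C$96,203.76, capped at 15% × C$400,849.00 = C$60,127.35
Failure-to-pay penalty: 8 × 2% × C$400,849.00 = C$64,135.84
Interest (8.4%/yr ÷ 12 = 0.7%/month): C$400,849.00 × ((1 + 0.007)^8 − 1) = C$23,005.2761…
Total = C$400,849.00 + C$124,263.1900 + C$23,005.2761… = C$548,117.47

C$548,117.47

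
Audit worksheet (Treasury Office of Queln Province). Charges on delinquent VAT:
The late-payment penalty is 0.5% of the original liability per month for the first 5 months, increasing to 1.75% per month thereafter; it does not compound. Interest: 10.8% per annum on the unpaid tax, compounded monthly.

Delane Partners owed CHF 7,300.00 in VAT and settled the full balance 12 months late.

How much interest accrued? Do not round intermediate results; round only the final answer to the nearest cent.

Interest (10.8%/yr ÷ 12 = 0.9%/month): CHF 7,300.00 × ((1 + 0.009)^12 − 1) = CHF 828.6206…

CHF 828.62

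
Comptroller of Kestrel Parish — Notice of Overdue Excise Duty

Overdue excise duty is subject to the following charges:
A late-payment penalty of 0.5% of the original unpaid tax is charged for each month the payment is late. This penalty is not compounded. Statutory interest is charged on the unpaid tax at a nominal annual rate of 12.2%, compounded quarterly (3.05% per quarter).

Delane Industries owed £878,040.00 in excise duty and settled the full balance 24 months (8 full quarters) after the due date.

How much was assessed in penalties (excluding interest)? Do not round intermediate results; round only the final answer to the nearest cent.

Late-payment penalty: 24 × 0.5% × £878,040.00 = £105,364.80

£105,364.80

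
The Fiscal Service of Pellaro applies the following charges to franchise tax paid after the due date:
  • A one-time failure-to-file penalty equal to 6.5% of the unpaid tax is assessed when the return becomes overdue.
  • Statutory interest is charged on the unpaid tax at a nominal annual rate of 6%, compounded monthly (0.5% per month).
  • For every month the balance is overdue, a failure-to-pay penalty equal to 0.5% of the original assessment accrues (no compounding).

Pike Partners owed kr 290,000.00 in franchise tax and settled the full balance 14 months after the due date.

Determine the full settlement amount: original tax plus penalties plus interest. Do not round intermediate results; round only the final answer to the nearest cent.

Failure-to-file penalty: 6.5% × kr 290,000.00 = kr 18,850.00
Failure-to-pay penalty = 0.5% × kr 290,000.00 × 14 mo = kr 20,300.00
Interest: kr 290,000.00 × ((1 + 0.005)^14 − 1) = kr 290,000.00 × 0.0723211… = kr 20,973.1283…
Total = kr 290,000.00 + kr 39,150.0000 + kr 20,973.1283… = kr 350,123.13

kr 350,123.13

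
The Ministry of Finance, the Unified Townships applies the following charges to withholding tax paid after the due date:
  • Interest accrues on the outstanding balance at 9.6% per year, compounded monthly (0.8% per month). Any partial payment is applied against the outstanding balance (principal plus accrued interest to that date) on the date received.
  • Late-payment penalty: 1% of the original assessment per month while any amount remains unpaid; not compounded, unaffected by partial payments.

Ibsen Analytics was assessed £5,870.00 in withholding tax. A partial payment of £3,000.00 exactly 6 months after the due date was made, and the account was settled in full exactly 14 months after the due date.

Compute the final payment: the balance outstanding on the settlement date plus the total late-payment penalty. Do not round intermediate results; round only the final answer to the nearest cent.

£4,187.08

Balance at month 6: £5,870.0000 × (1 + 0.008)^6 = £6,157.4557…
After £3,000.00 payment: £6,157.4557… − £3,000.00 = £3,157.4557…
Balance at month 14: £3,157.4557… × (1 + 0.008)^8 = £3,365.2824…
Penalty: 14 × 1% × £5,870.00 = £821.80
Final settlement = outstanding balance + penalty = £3,365.2824… + £821.80 = £4,187.08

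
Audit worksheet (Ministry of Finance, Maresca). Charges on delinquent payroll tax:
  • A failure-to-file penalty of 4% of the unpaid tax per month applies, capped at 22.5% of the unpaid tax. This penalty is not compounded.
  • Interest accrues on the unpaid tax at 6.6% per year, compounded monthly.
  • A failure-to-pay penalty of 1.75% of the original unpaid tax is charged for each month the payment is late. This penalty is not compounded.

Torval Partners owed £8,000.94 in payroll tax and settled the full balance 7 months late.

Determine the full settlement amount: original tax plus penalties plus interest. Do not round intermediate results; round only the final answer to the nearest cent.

£11,094.43

Failure-to-file: 7 × 4% × £8,000.94 = £2,240.26…, capped at 22.5% × £8,000.94 = £1,800.21…
Failure-to-pay penalty: 7 × 1.75% × £8,000.94 = £980.12…
Interest (6.6%/yr ÷ 12 = 0.55%/month): £8,000.94 × ((1 + 0.0055)^7 − 1) = £313.1656…
Total = £8,000.94 + £2,780.3267… + £313.1656… = £11,094.43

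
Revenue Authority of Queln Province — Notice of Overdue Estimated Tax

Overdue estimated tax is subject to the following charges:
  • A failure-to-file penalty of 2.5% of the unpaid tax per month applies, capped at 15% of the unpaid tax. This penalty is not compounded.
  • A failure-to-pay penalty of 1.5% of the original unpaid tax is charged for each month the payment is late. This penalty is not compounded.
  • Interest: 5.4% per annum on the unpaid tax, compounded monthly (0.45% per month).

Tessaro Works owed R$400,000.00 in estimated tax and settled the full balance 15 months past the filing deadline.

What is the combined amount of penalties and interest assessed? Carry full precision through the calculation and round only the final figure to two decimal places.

Failure-to-file: 15 × 2.5% × R$400,000.00 = R$150,000.00, capped at 15% × R$400,000.00 = R$60,000.00
Failure-to-pay penalty = 1.5% × R$400,000.00 × 15 mo = R$90,000.00
Interest: R$400,000.00 × ((1 + 0.0045)^15 − 1) = R$400,000.00 × 0.0696683… = R$27,867.3109…
Penalties + interest = R$150,000.0000 + R$27,867.3109… = R$177,867.31

R$177,867.31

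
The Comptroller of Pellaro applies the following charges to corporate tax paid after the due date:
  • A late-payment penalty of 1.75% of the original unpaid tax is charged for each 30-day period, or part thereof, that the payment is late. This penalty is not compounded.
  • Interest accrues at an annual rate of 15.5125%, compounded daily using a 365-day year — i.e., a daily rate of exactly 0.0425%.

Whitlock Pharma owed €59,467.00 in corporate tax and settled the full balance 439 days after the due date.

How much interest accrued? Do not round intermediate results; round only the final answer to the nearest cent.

€12,194.73

Interest: €59,467.00 × ((1 + 0.000425)^439 − 1) = €59,467.00 × 0.20506724… = €12,194.7334…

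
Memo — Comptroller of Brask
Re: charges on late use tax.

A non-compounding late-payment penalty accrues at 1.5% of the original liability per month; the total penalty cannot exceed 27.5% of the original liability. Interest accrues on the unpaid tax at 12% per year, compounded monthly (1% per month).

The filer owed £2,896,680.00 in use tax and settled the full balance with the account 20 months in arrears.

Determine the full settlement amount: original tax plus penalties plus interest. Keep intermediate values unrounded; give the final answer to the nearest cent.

Penalty (uncapped): 20 × 1.5% × £2,896,680.00 = £869,004.00; cap = 27.5% × £2,896,680.00 = £796,587.00 → penalty = £796,587.00
Interest: £2,896,680.00 × ((1 + 0.01)^20 − 1) = £2,896,680.00 × 0.2201900… = £637,820.0849…
Total = £2,896,680.00 + £796,587.0000 + £637,820.0849… = £4,331,087.08

£4,331,087.08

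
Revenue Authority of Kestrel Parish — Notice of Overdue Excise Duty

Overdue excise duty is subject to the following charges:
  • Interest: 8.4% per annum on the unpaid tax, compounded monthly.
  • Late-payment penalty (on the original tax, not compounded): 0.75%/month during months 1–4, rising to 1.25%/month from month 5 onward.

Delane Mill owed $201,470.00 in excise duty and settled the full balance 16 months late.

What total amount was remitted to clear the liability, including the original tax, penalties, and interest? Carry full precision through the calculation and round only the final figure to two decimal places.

Penalty, months 1–4: 4 × 0.75% × $201,470.00 = $6,044.10
Penalty, months 5–16: 12 × 1.25% × $201,470.00 = $30,220.50
Interest (8.4%/yr ÷ 12 = 0.7%/month): $201,470.00 × ((1 + 0.007)^16 − 1) = $23,788.8773…
Total = $201,470.00 + $36,264.6000 + $23,788.8773… = $261,523.48

$261,523.48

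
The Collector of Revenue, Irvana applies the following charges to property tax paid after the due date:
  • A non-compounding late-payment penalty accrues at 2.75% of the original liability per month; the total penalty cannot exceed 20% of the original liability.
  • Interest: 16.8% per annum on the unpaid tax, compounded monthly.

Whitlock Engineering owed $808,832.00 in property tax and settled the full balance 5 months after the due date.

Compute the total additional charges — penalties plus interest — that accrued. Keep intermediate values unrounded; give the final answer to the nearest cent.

Penalty: 5 × 2.75% × $808,832.00 = $111,214.40 (below the 20% cap of $161,766.40)
Interest (16.8%/yr ÷ 12 = 1.4%/month): $808,832.00 × ((1 + 0.014)^5 − 1) = $58,225.9009…
Penalties + interest = $111,214.4000 + $58,225.9009… = $169,440.30

$169,440.30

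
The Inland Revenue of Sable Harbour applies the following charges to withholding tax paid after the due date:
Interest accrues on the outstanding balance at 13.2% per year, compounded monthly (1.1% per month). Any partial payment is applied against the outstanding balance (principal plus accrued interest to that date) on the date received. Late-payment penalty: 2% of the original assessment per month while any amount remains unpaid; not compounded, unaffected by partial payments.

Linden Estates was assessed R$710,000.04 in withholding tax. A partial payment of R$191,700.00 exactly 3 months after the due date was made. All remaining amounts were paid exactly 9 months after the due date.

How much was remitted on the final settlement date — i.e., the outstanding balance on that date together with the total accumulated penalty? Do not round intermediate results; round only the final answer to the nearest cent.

Balance at month 3: R$710,000.0400 × (1 + 0.011)^3 = R$733,688.7163…
After R$191,700.00 payment: R$733,688.7163… − R$191,700.00 = R$541,988.7163…
Balance at month 9: R$541,988.7163… × (1 + 0.011)^6 = R$578,758.2284…
Penalty: 9 × 2% × R$710,000.04 = R$127,800.01…
Final settlement = outstanding balance + penalty = R$578,758.2284… + R$127,800.01… = R$706,558.24

R$706,558.24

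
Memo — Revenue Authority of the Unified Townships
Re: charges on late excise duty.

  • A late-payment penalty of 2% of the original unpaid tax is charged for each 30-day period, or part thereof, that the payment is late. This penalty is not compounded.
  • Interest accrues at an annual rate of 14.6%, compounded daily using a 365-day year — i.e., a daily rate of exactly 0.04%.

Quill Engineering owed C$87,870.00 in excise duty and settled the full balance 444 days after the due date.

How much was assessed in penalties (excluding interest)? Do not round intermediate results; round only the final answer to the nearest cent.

Penalty periods: ⌈444/30⌉ = 15; penalty = 15 × 2% × C$87,870.00 = C$26,361.00

C$26,361.00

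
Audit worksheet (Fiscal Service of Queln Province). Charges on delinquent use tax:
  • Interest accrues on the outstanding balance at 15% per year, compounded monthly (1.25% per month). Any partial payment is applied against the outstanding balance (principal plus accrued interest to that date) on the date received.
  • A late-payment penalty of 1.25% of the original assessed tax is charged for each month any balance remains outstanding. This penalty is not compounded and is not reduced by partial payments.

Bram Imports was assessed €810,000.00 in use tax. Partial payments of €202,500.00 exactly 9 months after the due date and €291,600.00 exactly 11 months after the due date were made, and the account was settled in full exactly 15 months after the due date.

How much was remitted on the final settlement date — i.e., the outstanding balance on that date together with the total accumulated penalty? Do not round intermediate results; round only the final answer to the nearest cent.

Balance at month 9: €810,000.0000 × (1 + 0.0125)^9 = €905,816.6637…
After €202,500.00 payment: €905,816.6637… − €202,500.00 = €703,316.6637…
Balance at month 11: €703,316.6637… × (1 + 0.0125)^2 = €721,009.4736…
After €291,600.00 payment: €721,009.4736… − €291,600.00 = €429,409.4736…
Balance at month 15: €429,409.4736… × (1 + 0.0125)^4 = €451,285.8839…
Penalty: 15 × 1.25% × €810,000.00 = €151,875.00
Final settlement = outstanding balance + penalty = €451,285.8839… + €151,875.00 = €603,160.88

€603,160.88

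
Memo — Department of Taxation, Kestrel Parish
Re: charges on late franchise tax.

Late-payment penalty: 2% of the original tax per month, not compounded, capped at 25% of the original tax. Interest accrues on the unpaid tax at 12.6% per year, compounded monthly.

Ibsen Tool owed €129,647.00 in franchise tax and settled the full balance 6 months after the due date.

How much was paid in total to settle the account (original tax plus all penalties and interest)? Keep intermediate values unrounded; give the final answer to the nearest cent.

Penalty: 6 × 2% × €129,647.00 = €15,557.64 (below the 25% cap of €32,411.75)
Interest (12.6%/yr ÷ 12 = 1.05%/month): €129,647.00 × ((1 + 0.0105)^6 − 1) = €8,385.1901…
Total = €129,647.00 + €15,557.6400 + €8,385.1901… = €153,589.83

€153,589.83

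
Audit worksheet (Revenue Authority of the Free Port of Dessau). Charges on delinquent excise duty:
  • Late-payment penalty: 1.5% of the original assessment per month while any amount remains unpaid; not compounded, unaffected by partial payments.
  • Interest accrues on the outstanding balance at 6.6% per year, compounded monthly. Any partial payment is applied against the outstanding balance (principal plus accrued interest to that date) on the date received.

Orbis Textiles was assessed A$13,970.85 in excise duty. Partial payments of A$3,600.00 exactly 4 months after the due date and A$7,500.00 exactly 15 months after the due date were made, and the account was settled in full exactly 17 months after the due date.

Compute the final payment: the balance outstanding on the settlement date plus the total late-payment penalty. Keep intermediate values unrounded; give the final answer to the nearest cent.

A$7,449.98

Monthly rate = 6.6% ÷ 12 = 0.55%
Balance at month 4: A$13,970.8500 × (1 + 0.0055)^4 = A$14,280.7537…
After A$3,600.00 payment: A$14,280.7537… − A$3,600.00 = A$10,680.7537…
Balance at month 15: A$10,680.7537… × (1 + 0.0055)^11 = A$11,345.0059…
After A$7,500.00 payment: A$11,345.0059… − A$7,500.00 = A$3,845.0059…
Balance at month 17: A$3,845.0059… × (1 + 0.0055)^2 = A$3,887.4173…
Penalty: 17 × 1.5% × A$13,970.85 = A$3,562.57…
Final settlement = outstanding balance + penalty = A$3,887.4173… + A$3,562.57… = A$7,449.98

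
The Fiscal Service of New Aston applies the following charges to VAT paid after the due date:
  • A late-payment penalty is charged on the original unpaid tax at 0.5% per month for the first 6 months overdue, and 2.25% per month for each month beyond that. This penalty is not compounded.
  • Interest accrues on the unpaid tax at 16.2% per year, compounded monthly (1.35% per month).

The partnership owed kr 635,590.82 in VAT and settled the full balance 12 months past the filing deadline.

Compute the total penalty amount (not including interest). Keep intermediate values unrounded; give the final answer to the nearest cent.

kr 104,872.49

Penalty, months 1–6: 6 × 0.5% × kr 635,590.82 = kr 19,067.72…
Penalty, months 7–12: 6 × 2.25% × kr 635,590.82 = kr 85,804.76…
Total penalty = kr 19,067.72… + kr 85,804.76… = kr 104,872.49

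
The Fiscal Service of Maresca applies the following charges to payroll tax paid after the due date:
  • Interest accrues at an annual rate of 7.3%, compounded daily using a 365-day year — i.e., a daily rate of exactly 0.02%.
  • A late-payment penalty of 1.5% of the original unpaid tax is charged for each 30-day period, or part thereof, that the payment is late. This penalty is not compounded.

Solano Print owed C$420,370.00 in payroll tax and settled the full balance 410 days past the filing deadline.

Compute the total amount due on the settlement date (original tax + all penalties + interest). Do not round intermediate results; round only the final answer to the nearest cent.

Penalty periods: ⌈410/30⌉ = 14; penalty = 14 × 1.5% × C$420,370.00 = C$88,277.70
Interest: C$420,370.00 × ((1 + 0.0002)^410 − 1) = C$420,370.00 × 0.08544691… = C$35,919.3177…
Total = C$420,370.00 + C$88,277.7000 + C$35,919.3177… = C$544,567.02

C$544,567.02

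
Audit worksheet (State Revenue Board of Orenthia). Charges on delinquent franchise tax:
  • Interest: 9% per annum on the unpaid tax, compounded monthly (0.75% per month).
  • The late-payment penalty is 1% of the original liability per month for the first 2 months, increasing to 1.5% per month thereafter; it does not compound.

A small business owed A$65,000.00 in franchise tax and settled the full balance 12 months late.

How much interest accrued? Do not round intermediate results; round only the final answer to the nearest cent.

Interest: A$65,000.00 × ((1 + 0.0075)^12 − 1) = A$65,000.00 × 0.0938069… = A$6,097.4483…

A$6,097.45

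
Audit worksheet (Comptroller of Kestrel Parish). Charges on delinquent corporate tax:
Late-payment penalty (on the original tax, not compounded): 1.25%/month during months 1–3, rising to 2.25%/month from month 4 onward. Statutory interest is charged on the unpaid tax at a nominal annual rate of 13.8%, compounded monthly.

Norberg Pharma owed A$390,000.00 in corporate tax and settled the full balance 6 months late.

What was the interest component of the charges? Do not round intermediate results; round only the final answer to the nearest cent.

Interest (13.8%/yr ÷ 12 = 1.15%/month): A$390,000.00 × ((1 + 0.0115)^6 − 1) = A$27,695.6281…

A$27,695.63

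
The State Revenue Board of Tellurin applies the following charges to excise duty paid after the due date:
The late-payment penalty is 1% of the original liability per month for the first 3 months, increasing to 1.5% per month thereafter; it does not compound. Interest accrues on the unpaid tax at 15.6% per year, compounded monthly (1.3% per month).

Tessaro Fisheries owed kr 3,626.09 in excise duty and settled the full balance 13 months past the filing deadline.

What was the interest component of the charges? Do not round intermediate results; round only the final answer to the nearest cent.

Interest: kr 3,626.09 × ((1 + 0.013)^13 − 1) = kr 3,626.09 × 0.1828312… = kr 662.9626…

kr 662.96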